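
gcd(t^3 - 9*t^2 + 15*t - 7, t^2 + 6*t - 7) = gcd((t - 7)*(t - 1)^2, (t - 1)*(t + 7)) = t - 1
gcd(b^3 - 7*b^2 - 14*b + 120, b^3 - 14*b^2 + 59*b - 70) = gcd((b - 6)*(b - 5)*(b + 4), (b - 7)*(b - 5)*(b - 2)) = b - 5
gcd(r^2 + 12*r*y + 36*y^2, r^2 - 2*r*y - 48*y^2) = r + 6*y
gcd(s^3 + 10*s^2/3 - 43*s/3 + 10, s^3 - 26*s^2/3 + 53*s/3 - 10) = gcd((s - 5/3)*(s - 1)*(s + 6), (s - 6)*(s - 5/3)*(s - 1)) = s^2 - 8*s/3 + 5/3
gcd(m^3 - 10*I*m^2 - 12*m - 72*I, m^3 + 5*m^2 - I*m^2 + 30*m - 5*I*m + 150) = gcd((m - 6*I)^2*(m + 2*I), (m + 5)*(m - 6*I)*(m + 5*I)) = m - 6*I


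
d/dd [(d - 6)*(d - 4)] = 2*d - 10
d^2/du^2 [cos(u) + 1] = -cos(u)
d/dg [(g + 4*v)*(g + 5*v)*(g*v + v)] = v*(3*g^2 + 18*g*v + 2*g + 20*v^2 + 9*v)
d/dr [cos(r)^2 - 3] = -sin(2*r)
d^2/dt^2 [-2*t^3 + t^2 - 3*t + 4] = 2 - 12*t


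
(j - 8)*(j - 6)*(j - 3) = j^3 - 17*j^2 + 90*j - 144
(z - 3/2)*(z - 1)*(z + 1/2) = z^3 - 2*z^2 + z/4 + 3/4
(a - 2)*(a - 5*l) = a^2 - 5*a*l - 2*a + 10*l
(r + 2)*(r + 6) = r^2 + 8*r + 12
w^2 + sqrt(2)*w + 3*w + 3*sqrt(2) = (w + 3)*(w + sqrt(2))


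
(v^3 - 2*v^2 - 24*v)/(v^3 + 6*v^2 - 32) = v*(v - 6)/(v^2 + 2*v - 8)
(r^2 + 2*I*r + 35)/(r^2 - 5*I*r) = (r + 7*I)/r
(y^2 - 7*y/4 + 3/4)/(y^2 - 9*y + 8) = (y - 3/4)/(y - 8)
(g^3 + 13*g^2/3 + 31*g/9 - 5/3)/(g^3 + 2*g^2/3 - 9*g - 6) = (9*g^2 + 12*g - 5)/(3*(3*g^2 - 7*g - 6))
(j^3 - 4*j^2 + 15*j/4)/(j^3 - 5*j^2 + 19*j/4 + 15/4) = j*(2*j - 3)/(2*j^2 - 5*j - 3)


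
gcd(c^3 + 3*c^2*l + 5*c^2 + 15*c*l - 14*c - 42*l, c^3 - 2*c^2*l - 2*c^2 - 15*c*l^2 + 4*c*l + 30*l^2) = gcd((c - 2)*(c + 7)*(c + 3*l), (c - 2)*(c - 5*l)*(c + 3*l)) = c^2 + 3*c*l - 2*c - 6*l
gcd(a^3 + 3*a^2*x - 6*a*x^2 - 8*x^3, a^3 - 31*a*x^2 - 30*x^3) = a + x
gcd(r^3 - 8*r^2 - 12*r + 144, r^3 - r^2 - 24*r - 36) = r - 6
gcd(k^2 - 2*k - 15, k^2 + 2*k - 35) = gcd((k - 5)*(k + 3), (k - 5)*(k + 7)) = k - 5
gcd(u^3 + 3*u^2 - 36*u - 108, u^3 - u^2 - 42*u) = u + 6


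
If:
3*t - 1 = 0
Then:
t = 1/3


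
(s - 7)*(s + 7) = s^2 - 49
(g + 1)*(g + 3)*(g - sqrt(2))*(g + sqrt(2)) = g^4 + 4*g^3 + g^2 - 8*g - 6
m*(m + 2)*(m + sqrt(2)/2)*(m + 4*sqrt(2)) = m^4 + 2*m^3 + 9*sqrt(2)*m^3/2 + 4*m^2 + 9*sqrt(2)*m^2 + 8*m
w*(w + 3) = w^2 + 3*w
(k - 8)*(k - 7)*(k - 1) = k^3 - 16*k^2 + 71*k - 56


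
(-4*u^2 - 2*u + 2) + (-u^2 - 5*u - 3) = -5*u^2 - 7*u - 1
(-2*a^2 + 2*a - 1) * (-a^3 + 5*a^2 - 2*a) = 2*a^5 - 12*a^4 + 15*a^3 - 9*a^2 + 2*a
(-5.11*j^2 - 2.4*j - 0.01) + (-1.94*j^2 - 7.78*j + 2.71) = -7.05*j^2 - 10.18*j + 2.7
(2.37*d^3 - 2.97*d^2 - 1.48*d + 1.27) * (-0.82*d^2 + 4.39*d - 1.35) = -1.9434*d^5 + 12.8397*d^4 - 15.0242*d^3 - 3.5291*d^2 + 7.5733*d - 1.7145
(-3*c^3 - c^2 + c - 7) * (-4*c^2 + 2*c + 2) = 12*c^5 - 2*c^4 - 12*c^3 + 28*c^2 - 12*c - 14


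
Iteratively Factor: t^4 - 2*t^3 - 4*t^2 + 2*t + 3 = (t + 1)*(t^3 - 3*t^2 - t + 3) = (t + 1)^2*(t^2 - 4*t + 3) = (t - 1)*(t + 1)^2*(t - 3)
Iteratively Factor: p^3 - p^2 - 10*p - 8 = (p + 1)*(p^2 - 2*p - 8) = (p + 1)*(p + 2)*(p - 4)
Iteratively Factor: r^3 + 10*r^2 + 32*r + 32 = (r + 4)*(r^2 + 6*r + 8) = (r + 4)^2*(r + 2)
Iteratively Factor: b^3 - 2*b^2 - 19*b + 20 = (b - 5)*(b^2 + 3*b - 4) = (b - 5)*(b + 4)*(b - 1)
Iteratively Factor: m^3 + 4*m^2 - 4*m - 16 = (m + 4)*(m^2 - 4) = (m - 2)*(m + 4)*(m + 2)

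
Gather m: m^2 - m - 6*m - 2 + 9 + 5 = m^2 - 7*m + 12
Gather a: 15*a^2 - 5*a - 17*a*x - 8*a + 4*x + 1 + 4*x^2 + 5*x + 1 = 15*a^2 + a*(-17*x - 13) + 4*x^2 + 9*x + 2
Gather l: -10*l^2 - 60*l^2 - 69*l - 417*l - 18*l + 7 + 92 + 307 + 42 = -70*l^2 - 504*l + 448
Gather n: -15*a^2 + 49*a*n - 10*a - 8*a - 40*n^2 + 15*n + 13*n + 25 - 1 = -15*a^2 - 18*a - 40*n^2 + n*(49*a + 28) + 24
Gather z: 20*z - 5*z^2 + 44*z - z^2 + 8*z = -6*z^2 + 72*z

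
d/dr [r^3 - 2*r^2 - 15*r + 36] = 3*r^2 - 4*r - 15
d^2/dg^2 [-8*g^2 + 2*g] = -16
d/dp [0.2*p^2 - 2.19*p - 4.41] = 0.4*p - 2.19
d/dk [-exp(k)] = -exp(k)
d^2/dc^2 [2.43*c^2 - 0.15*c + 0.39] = 4.86000000000000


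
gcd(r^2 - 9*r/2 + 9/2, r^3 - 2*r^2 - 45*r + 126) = r - 3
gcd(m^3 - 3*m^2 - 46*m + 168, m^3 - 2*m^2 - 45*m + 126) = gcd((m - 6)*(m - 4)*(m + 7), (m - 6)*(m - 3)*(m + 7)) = m^2 + m - 42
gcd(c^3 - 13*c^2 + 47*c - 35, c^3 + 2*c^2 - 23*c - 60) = c - 5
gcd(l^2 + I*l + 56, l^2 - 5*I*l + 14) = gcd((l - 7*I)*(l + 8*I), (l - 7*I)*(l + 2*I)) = l - 7*I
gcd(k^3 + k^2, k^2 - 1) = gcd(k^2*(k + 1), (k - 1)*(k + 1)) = k + 1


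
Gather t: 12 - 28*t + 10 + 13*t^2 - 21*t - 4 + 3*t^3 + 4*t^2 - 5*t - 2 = 3*t^3 + 17*t^2 - 54*t + 16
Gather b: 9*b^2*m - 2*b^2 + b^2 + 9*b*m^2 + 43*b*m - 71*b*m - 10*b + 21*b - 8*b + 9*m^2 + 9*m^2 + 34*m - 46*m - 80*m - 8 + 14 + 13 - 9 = b^2*(9*m - 1) + b*(9*m^2 - 28*m + 3) + 18*m^2 - 92*m + 10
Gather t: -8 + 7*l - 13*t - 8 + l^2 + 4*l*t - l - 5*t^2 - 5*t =l^2 + 6*l - 5*t^2 + t*(4*l - 18) - 16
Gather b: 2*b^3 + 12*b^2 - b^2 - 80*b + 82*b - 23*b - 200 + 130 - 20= 2*b^3 + 11*b^2 - 21*b - 90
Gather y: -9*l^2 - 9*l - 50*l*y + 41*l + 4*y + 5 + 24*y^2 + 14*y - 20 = -9*l^2 + 32*l + 24*y^2 + y*(18 - 50*l) - 15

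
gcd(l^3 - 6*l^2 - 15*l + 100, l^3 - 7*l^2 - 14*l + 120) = l^2 - l - 20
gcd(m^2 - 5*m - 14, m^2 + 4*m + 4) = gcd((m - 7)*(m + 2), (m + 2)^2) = m + 2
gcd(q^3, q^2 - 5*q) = q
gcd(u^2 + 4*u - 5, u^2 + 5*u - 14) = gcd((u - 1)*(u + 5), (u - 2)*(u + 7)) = 1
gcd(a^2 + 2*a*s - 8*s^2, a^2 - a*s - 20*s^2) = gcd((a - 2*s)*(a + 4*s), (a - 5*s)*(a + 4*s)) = a + 4*s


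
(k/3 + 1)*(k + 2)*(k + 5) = k^3/3 + 10*k^2/3 + 31*k/3 + 10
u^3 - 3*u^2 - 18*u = u*(u - 6)*(u + 3)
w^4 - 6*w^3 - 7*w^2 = w^2*(w - 7)*(w + 1)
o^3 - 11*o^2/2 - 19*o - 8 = (o - 8)*(o + 1/2)*(o + 2)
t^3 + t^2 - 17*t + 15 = (t - 3)*(t - 1)*(t + 5)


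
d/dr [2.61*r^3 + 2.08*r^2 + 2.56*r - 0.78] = 7.83*r^2 + 4.16*r + 2.56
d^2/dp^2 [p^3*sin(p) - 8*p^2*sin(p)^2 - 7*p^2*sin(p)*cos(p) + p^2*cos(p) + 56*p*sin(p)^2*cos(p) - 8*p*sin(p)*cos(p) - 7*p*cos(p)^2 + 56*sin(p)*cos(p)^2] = -p^3*sin(p) + 14*p^2*sin(2*p) + 5*p^2*cos(p) - 16*p^2*cos(2*p) + 2*p*sin(p) - 16*p*sin(2*p) - 14*p*cos(p) - 14*p*cos(2*p) + 126*p*cos(3*p) - 42*sin(p) + 7*sin(2*p) - 42*sin(3*p) + 2*cos(p) - 8*cos(2*p) - 8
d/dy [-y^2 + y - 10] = 1 - 2*y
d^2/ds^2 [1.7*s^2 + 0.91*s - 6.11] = 3.40000000000000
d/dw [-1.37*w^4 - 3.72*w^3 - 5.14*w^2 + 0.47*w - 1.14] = -5.48*w^3 - 11.16*w^2 - 10.28*w + 0.47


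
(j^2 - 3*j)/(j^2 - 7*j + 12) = j/(j - 4)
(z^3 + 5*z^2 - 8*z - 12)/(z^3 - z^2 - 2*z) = (z + 6)/z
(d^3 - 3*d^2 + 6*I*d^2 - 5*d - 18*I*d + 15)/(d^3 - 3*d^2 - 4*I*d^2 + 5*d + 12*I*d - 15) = (d + 5*I)/(d - 5*I)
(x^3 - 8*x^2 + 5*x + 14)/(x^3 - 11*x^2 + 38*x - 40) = (x^2 - 6*x - 7)/(x^2 - 9*x + 20)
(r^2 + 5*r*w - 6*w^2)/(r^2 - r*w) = (r + 6*w)/r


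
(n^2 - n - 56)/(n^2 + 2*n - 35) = (n - 8)/(n - 5)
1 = 1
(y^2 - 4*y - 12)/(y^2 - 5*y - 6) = (y + 2)/(y + 1)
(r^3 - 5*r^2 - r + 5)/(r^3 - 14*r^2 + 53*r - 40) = (r + 1)/(r - 8)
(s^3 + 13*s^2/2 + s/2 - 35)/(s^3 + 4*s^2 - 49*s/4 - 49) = 2*(s^2 + 3*s - 10)/(2*s^2 + s - 28)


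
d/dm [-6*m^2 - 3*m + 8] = -12*m - 3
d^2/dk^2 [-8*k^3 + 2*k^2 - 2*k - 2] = 4 - 48*k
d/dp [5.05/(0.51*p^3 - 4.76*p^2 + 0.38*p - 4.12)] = (-7.7265*p^2 + 48.076*p - 1.919)/(0.51*p^3 - 4.76*p^2 + 0.38*p - 4.12)^2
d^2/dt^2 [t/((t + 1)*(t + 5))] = 2*(t^3 - 15*t - 30)/(t^6 + 18*t^5 + 123*t^4 + 396*t^3 + 615*t^2 + 450*t + 125)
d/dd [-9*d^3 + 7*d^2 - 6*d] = -27*d^2 + 14*d - 6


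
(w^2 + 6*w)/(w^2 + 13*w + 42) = w/(w + 7)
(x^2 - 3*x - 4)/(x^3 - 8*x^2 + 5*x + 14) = (x - 4)/(x^2 - 9*x + 14)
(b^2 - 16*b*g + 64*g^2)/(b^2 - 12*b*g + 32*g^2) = (b - 8*g)/(b - 4*g)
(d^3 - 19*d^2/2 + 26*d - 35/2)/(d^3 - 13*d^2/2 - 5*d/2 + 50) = (2*d^2 - 9*d + 7)/(2*d^2 - 3*d - 20)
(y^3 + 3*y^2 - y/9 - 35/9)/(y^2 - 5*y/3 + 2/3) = (9*y^2 + 36*y + 35)/(3*(3*y - 2))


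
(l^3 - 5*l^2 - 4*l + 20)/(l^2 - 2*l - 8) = (l^2 - 7*l + 10)/(l - 4)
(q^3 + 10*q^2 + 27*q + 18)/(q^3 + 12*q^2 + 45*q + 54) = (q + 1)/(q + 3)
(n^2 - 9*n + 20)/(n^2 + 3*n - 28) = (n - 5)/(n + 7)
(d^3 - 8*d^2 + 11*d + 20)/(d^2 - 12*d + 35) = (d^2 - 3*d - 4)/(d - 7)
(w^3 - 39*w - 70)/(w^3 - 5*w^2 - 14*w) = (w + 5)/w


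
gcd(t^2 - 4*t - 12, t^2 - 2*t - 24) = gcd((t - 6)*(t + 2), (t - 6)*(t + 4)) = t - 6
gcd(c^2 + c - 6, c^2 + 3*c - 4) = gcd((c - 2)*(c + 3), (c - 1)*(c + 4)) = 1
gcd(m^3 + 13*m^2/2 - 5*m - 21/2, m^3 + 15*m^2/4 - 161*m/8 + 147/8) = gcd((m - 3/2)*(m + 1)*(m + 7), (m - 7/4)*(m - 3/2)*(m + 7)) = m^2 + 11*m/2 - 21/2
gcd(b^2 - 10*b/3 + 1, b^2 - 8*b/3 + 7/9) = b - 1/3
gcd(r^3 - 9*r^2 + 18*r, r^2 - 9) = r - 3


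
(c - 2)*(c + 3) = c^2 + c - 6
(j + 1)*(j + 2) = j^2 + 3*j + 2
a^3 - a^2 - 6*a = a*(a - 3)*(a + 2)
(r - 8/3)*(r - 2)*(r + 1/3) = r^3 - 13*r^2/3 + 34*r/9 + 16/9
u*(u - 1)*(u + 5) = u^3 + 4*u^2 - 5*u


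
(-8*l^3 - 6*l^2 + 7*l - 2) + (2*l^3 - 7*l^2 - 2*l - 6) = -6*l^3 - 13*l^2 + 5*l - 8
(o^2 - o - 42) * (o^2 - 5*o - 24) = o^4 - 6*o^3 - 61*o^2 + 234*o + 1008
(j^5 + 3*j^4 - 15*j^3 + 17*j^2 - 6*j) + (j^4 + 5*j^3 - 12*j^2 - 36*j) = j^5 + 4*j^4 - 10*j^3 + 5*j^2 - 42*j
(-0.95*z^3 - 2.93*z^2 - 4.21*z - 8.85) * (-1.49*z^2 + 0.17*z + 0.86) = 1.4155*z^5 + 4.2042*z^4 + 4.9578*z^3 + 9.951*z^2 - 5.1251*z - 7.611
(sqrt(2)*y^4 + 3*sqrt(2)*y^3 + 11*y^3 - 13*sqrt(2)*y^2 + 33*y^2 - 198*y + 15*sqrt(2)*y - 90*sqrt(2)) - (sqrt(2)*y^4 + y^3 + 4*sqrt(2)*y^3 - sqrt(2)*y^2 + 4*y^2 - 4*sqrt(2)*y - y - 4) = -sqrt(2)*y^3 + 10*y^3 - 12*sqrt(2)*y^2 + 29*y^2 - 197*y + 19*sqrt(2)*y - 90*sqrt(2) + 4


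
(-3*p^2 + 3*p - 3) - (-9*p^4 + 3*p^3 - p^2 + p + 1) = 9*p^4 - 3*p^3 - 2*p^2 + 2*p - 4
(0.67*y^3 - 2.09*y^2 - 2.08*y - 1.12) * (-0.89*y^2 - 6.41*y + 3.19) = -0.5963*y^5 - 2.4346*y^4 + 17.3854*y^3 + 7.6625*y^2 + 0.544*y - 3.5728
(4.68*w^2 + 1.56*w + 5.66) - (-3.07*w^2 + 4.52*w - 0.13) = 7.75*w^2 - 2.96*w + 5.79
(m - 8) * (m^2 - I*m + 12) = m^3 - 8*m^2 - I*m^2 + 12*m + 8*I*m - 96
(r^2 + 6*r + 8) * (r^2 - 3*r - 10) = r^4 + 3*r^3 - 20*r^2 - 84*r - 80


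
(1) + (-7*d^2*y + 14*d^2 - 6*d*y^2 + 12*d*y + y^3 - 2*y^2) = -7*d^2*y + 14*d^2 - 6*d*y^2 + 12*d*y + y^3 - 2*y^2 + 1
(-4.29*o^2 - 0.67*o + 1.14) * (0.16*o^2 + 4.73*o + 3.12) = -0.6864*o^4 - 20.3989*o^3 - 16.3715*o^2 + 3.3018*o + 3.5568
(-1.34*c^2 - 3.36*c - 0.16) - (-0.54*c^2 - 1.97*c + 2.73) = -0.8*c^2 - 1.39*c - 2.89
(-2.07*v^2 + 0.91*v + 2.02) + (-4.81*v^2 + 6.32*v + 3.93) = -6.88*v^2 + 7.23*v + 5.95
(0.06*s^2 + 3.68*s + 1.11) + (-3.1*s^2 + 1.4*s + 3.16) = -3.04*s^2 + 5.08*s + 4.27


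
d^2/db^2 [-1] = 0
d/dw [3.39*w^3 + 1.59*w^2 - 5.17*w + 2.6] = 10.17*w^2 + 3.18*w - 5.17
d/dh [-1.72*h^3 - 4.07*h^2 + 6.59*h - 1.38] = -5.16*h^2 - 8.14*h + 6.59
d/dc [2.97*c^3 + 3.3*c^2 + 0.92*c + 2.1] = 8.91*c^2 + 6.6*c + 0.92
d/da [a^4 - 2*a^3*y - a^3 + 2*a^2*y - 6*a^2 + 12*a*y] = 4*a^3 - 6*a^2*y - 3*a^2 + 4*a*y - 12*a + 12*y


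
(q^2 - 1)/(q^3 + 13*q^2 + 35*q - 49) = (q + 1)/(q^2 + 14*q + 49)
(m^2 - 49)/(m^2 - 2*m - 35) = (m + 7)/(m + 5)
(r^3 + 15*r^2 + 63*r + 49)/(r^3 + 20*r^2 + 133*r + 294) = (r + 1)/(r + 6)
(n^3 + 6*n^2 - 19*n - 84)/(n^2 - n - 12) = n + 7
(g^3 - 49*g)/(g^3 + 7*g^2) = (g - 7)/g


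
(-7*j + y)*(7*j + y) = -49*j^2 + y^2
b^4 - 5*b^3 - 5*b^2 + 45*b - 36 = (b - 4)*(b - 3)*(b - 1)*(b + 3)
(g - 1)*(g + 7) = g^2 + 6*g - 7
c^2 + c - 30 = (c - 5)*(c + 6)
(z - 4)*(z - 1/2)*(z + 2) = z^3 - 5*z^2/2 - 7*z + 4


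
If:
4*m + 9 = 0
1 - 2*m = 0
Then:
No Solution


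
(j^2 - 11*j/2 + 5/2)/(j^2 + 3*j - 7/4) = 2*(j - 5)/(2*j + 7)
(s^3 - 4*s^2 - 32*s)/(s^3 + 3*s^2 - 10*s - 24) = s*(s - 8)/(s^2 - s - 6)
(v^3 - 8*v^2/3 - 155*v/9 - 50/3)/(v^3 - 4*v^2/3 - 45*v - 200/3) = (v^2 - 13*v/3 - 10)/(v^2 - 3*v - 40)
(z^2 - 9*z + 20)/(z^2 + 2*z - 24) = (z - 5)/(z + 6)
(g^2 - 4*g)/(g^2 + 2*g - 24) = g/(g + 6)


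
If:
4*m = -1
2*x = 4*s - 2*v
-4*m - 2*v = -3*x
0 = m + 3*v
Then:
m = -1/4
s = -7/72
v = 1/12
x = -5/18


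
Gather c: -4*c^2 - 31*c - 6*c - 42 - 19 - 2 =-4*c^2 - 37*c - 63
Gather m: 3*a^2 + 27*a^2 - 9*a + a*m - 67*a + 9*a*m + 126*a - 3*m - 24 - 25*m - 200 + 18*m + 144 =30*a^2 + 50*a + m*(10*a - 10) - 80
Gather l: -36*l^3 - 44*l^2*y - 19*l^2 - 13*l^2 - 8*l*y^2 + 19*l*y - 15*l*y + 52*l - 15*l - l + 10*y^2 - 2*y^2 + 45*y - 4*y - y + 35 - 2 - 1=-36*l^3 + l^2*(-44*y - 32) + l*(-8*y^2 + 4*y + 36) + 8*y^2 + 40*y + 32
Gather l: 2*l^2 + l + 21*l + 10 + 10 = 2*l^2 + 22*l + 20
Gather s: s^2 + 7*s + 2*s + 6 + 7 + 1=s^2 + 9*s + 14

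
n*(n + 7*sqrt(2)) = n^2 + 7*sqrt(2)*n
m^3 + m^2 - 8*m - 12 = (m - 3)*(m + 2)^2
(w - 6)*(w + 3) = w^2 - 3*w - 18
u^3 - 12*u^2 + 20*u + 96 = (u - 8)*(u - 6)*(u + 2)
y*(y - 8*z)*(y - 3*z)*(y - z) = y^4 - 12*y^3*z + 35*y^2*z^2 - 24*y*z^3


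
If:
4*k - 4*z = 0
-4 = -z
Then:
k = 4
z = 4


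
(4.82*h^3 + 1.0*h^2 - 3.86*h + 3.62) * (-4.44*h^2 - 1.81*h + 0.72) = -21.4008*h^5 - 13.1642*h^4 + 18.7988*h^3 - 8.3662*h^2 - 9.3314*h + 2.6064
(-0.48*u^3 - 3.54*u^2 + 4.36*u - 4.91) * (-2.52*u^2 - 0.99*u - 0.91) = 1.2096*u^5 + 9.396*u^4 - 7.0458*u^3 + 11.2782*u^2 + 0.8933*u + 4.4681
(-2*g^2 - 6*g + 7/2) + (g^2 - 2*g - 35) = -g^2 - 8*g - 63/2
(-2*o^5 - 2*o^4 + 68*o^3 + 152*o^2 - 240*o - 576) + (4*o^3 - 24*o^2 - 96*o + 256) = -2*o^5 - 2*o^4 + 72*o^3 + 128*o^2 - 336*o - 320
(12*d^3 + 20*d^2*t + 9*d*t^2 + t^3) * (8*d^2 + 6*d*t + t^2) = 96*d^5 + 232*d^4*t + 204*d^3*t^2 + 82*d^2*t^3 + 15*d*t^4 + t^5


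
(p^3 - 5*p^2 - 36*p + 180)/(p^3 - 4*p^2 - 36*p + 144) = (p - 5)/(p - 4)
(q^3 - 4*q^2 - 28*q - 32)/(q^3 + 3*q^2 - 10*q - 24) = (q^2 - 6*q - 16)/(q^2 + q - 12)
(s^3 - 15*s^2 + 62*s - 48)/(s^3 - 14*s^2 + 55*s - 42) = (s - 8)/(s - 7)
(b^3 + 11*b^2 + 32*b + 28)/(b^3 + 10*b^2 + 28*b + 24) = (b + 7)/(b + 6)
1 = 1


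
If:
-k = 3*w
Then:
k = -3*w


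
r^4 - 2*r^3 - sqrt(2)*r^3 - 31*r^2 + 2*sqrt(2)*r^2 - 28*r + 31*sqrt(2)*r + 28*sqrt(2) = (r - 7)*(r + 1)*(r + 4)*(r - sqrt(2))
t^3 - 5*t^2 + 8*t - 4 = (t - 2)^2*(t - 1)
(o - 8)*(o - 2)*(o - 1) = o^3 - 11*o^2 + 26*o - 16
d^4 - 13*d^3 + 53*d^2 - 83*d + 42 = (d - 7)*(d - 3)*(d - 2)*(d - 1)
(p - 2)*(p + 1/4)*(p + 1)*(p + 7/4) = p^4 + p^3 - 57*p^2/16 - 71*p/16 - 7/8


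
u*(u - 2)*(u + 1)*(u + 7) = u^4 + 6*u^3 - 9*u^2 - 14*u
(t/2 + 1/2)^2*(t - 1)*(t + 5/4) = t^4/4 + 9*t^3/16 + t^2/16 - 9*t/16 - 5/16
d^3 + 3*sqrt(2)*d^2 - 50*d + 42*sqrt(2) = (d - 3*sqrt(2))*(d - sqrt(2))*(d + 7*sqrt(2))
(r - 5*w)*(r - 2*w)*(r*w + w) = r^3*w - 7*r^2*w^2 + r^2*w + 10*r*w^3 - 7*r*w^2 + 10*w^3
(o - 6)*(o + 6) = o^2 - 36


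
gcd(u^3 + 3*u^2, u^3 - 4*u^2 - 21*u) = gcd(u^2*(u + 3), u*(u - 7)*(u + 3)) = u^2 + 3*u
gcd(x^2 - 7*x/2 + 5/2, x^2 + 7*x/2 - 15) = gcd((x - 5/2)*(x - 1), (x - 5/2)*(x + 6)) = x - 5/2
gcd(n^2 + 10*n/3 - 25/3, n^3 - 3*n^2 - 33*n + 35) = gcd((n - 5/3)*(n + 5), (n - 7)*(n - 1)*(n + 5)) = n + 5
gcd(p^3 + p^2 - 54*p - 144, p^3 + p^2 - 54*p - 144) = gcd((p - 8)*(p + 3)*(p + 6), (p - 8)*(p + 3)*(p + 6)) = p^3 + p^2 - 54*p - 144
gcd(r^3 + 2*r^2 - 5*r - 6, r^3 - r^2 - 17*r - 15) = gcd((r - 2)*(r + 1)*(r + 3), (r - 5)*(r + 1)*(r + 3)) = r^2 + 4*r + 3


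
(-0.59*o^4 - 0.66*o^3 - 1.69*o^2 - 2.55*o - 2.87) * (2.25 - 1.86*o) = 1.0974*o^5 - 0.0998999999999999*o^4 + 1.6584*o^3 + 0.940500000000001*o^2 - 0.399299999999999*o - 6.4575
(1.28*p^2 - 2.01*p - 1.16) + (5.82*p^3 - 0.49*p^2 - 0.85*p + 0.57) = 5.82*p^3 + 0.79*p^2 - 2.86*p - 0.59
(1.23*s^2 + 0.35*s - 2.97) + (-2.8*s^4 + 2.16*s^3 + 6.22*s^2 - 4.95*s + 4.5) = -2.8*s^4 + 2.16*s^3 + 7.45*s^2 - 4.6*s + 1.53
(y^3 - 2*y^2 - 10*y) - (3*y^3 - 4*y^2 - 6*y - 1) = -2*y^3 + 2*y^2 - 4*y + 1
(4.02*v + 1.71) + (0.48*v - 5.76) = 4.5*v - 4.05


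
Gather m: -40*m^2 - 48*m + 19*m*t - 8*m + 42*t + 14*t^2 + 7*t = -40*m^2 + m*(19*t - 56) + 14*t^2 + 49*t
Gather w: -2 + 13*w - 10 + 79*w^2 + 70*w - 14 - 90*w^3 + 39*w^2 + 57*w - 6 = -90*w^3 + 118*w^2 + 140*w - 32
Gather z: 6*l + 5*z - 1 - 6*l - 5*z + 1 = 0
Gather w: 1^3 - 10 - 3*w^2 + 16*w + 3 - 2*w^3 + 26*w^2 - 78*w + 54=-2*w^3 + 23*w^2 - 62*w + 48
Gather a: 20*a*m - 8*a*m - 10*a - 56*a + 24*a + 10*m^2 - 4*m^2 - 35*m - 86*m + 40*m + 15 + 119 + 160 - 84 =a*(12*m - 42) + 6*m^2 - 81*m + 210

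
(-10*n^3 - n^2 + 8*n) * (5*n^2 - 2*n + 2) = -50*n^5 + 15*n^4 + 22*n^3 - 18*n^2 + 16*n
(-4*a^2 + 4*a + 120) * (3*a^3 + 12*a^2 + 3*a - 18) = -12*a^5 - 36*a^4 + 396*a^3 + 1524*a^2 + 288*a - 2160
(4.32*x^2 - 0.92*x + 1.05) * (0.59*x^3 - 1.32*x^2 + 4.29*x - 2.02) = 2.5488*x^5 - 6.2452*x^4 + 20.3667*x^3 - 14.0592*x^2 + 6.3629*x - 2.121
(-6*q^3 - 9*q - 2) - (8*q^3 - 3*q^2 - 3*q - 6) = -14*q^3 + 3*q^2 - 6*q + 4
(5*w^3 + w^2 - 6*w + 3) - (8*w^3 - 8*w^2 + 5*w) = -3*w^3 + 9*w^2 - 11*w + 3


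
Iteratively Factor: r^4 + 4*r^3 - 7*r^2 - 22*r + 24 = (r + 4)*(r^3 - 7*r + 6) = (r + 3)*(r + 4)*(r^2 - 3*r + 2) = (r - 1)*(r + 3)*(r + 4)*(r - 2)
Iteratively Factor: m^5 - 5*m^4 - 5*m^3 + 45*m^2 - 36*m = (m + 3)*(m^4 - 8*m^3 + 19*m^2 - 12*m) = m*(m + 3)*(m^3 - 8*m^2 + 19*m - 12) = m*(m - 4)*(m + 3)*(m^2 - 4*m + 3) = m*(m - 4)*(m - 1)*(m + 3)*(m - 3)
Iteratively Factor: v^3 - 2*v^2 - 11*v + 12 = (v + 3)*(v^2 - 5*v + 4) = (v - 1)*(v + 3)*(v - 4)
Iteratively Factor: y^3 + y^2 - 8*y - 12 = (y - 3)*(y^2 + 4*y + 4) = (y - 3)*(y + 2)*(y + 2)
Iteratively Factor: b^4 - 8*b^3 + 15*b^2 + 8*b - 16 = (b + 1)*(b^3 - 9*b^2 + 24*b - 16) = (b - 4)*(b + 1)*(b^2 - 5*b + 4) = (b - 4)^2*(b + 1)*(b - 1)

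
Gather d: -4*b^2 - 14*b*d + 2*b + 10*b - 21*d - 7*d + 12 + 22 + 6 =-4*b^2 + 12*b + d*(-14*b - 28) + 40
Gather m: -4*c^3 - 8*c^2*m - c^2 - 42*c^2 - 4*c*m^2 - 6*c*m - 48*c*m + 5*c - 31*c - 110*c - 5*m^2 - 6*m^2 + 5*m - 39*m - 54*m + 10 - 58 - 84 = -4*c^3 - 43*c^2 - 136*c + m^2*(-4*c - 11) + m*(-8*c^2 - 54*c - 88) - 132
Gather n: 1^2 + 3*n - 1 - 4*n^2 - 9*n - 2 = -4*n^2 - 6*n - 2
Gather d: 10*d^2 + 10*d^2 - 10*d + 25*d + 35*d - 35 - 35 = 20*d^2 + 50*d - 70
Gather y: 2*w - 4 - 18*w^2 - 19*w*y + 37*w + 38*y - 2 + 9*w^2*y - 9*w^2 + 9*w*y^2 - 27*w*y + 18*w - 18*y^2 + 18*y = -27*w^2 + 57*w + y^2*(9*w - 18) + y*(9*w^2 - 46*w + 56) - 6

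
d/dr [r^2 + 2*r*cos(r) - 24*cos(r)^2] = -2*r*sin(r) + 2*r + 24*sin(2*r) + 2*cos(r)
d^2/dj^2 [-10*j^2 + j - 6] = -20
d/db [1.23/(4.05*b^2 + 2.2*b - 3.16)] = (-9.963*b - 2.706)/(4.05*b^2 + 2.2*b - 3.16)^2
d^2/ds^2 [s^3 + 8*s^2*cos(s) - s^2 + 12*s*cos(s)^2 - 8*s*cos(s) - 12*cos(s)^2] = -8*s^2*cos(s) - 32*s*sin(s) + 8*s*cos(s) - 24*s*cos(2*s) + 6*s + 16*sqrt(2)*sin(s + pi/4) + 24*sqrt(2)*cos(2*s + pi/4) - 2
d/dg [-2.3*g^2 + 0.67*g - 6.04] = 0.67 - 4.6*g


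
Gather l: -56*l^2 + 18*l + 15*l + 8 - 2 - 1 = -56*l^2 + 33*l + 5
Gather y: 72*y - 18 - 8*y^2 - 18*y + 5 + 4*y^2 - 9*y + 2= -4*y^2 + 45*y - 11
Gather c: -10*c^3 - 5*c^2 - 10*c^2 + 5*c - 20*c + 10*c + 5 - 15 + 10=-10*c^3 - 15*c^2 - 5*c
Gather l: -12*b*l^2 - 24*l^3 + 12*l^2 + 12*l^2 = -24*l^3 + l^2*(24 - 12*b)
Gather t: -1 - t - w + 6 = -t - w + 5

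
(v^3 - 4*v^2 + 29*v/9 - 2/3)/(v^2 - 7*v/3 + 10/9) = (3*v^2 - 10*v + 3)/(3*v - 5)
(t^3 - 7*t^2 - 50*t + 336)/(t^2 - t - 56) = t - 6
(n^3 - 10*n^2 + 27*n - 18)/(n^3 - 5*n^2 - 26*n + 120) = (n^2 - 4*n + 3)/(n^2 + n - 20)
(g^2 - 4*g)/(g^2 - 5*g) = (g - 4)/(g - 5)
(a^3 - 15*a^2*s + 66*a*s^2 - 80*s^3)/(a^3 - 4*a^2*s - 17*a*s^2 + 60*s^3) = (-a^2 + 10*a*s - 16*s^2)/(-a^2 - a*s + 12*s^2)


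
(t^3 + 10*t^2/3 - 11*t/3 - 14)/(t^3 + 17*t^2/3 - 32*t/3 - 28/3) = (3*t^2 + 16*t + 21)/(3*t^2 + 23*t + 14)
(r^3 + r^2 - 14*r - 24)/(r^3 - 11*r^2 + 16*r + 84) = (r^2 - r - 12)/(r^2 - 13*r + 42)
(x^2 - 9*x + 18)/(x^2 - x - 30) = (x - 3)/(x + 5)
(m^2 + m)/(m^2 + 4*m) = (m + 1)/(m + 4)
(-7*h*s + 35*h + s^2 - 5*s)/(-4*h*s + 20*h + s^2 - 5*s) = (-7*h + s)/(-4*h + s)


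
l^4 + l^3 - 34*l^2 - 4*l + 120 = (l - 5)*(l - 2)*(l + 2)*(l + 6)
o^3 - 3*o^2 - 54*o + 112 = (o - 8)*(o - 2)*(o + 7)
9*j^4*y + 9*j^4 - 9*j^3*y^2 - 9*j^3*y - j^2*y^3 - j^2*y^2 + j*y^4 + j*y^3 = (-3*j + y)*(-j + y)*(3*j + y)*(j*y + j)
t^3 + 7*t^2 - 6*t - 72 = (t - 3)*(t + 4)*(t + 6)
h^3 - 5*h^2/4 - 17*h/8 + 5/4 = (h - 2)*(h - 1/2)*(h + 5/4)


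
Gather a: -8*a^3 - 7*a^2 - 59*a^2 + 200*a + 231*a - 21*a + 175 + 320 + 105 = -8*a^3 - 66*a^2 + 410*a + 600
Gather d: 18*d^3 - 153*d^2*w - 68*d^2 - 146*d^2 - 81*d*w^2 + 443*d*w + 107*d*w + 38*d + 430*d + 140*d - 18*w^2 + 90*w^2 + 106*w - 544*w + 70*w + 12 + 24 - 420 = 18*d^3 + d^2*(-153*w - 214) + d*(-81*w^2 + 550*w + 608) + 72*w^2 - 368*w - 384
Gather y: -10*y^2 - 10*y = -10*y^2 - 10*y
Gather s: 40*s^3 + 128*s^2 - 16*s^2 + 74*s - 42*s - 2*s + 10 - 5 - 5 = 40*s^3 + 112*s^2 + 30*s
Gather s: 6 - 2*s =6 - 2*s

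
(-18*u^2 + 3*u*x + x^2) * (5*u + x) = -90*u^3 - 3*u^2*x + 8*u*x^2 + x^3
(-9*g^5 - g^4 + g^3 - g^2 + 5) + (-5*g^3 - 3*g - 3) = -9*g^5 - g^4 - 4*g^3 - g^2 - 3*g + 2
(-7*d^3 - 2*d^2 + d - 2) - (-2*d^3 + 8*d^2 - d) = -5*d^3 - 10*d^2 + 2*d - 2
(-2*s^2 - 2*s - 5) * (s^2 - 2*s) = -2*s^4 + 2*s^3 - s^2 + 10*s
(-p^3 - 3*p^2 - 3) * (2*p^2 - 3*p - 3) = -2*p^5 - 3*p^4 + 12*p^3 + 3*p^2 + 9*p + 9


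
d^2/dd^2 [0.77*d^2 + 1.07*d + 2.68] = 1.54000000000000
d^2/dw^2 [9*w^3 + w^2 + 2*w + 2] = 54*w + 2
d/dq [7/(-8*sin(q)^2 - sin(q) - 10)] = 7*(16*sin(q) + 1)*cos(q)/(8*sin(q)^2 + sin(q) + 10)^2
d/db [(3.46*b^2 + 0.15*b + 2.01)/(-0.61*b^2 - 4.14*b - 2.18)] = (-14.2329*b^2 - 12.6334*b + 7.9944)/(0.3721*b^4 + 5.0508*b^3 + 19.7992*b^2 + 18.0504*b + 4.7524)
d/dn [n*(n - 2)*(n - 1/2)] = 3*n^2 - 5*n + 1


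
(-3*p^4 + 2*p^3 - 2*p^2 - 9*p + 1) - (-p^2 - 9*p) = -3*p^4 + 2*p^3 - p^2 + 1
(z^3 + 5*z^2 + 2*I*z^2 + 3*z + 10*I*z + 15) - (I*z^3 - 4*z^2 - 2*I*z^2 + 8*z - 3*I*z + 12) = z^3 - I*z^3 + 9*z^2 + 4*I*z^2 - 5*z + 13*I*z + 3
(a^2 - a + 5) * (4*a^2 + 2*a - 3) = 4*a^4 - 2*a^3 + 15*a^2 + 13*a - 15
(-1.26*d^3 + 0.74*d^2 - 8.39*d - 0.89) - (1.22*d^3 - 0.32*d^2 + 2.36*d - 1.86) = -2.48*d^3 + 1.06*d^2 - 10.75*d + 0.97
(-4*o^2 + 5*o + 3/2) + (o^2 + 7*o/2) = -3*o^2 + 17*o/2 + 3/2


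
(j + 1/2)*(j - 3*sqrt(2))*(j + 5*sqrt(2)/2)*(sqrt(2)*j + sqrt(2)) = sqrt(2)*j^4 - j^3 + 3*sqrt(2)*j^3/2 - 29*sqrt(2)*j^2/2 - 3*j^2/2 - 45*sqrt(2)*j/2 - j/2 - 15*sqrt(2)/2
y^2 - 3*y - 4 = (y - 4)*(y + 1)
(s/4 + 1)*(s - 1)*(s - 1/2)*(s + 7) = s^4/4 + 19*s^3/8 + 3*s^2 - 73*s/8 + 7/2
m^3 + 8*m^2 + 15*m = m*(m + 3)*(m + 5)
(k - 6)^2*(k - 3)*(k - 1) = k^4 - 16*k^3 + 87*k^2 - 180*k + 108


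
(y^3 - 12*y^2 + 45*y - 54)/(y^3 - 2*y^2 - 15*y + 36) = (y - 6)/(y + 4)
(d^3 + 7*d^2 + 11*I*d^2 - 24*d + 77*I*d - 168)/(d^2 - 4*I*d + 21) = (d^2 + d*(7 + 8*I) + 56*I)/(d - 7*I)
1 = 1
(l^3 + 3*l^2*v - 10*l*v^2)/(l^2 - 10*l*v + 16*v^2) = l*(-l - 5*v)/(-l + 8*v)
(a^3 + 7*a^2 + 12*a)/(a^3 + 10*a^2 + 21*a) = (a + 4)/(a + 7)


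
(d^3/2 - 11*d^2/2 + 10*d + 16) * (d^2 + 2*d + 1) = d^5/2 - 9*d^4/2 - d^3/2 + 61*d^2/2 + 42*d + 16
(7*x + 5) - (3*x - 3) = 4*x + 8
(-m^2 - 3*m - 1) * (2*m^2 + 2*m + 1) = -2*m^4 - 8*m^3 - 9*m^2 - 5*m - 1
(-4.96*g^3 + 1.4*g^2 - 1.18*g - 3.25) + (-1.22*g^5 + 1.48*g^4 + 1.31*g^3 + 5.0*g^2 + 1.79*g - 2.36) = -1.22*g^5 + 1.48*g^4 - 3.65*g^3 + 6.4*g^2 + 0.61*g - 5.61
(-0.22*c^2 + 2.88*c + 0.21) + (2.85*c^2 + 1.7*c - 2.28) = 2.63*c^2 + 4.58*c - 2.07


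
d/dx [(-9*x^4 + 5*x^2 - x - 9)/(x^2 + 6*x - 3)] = (-18*x^5 - 162*x^4 + 108*x^3 + 31*x^2 - 12*x + 57)/(x^4 + 12*x^3 + 30*x^2 - 36*x + 9)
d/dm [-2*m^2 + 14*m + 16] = 14 - 4*m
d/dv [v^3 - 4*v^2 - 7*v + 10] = 3*v^2 - 8*v - 7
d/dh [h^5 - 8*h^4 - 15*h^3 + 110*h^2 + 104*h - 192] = 5*h^4 - 32*h^3 - 45*h^2 + 220*h + 104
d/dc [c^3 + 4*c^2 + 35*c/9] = 3*c^2 + 8*c + 35/9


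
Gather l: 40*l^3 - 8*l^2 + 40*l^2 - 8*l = 40*l^3 + 32*l^2 - 8*l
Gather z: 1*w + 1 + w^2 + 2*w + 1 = w^2 + 3*w + 2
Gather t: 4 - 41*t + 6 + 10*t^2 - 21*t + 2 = 10*t^2 - 62*t + 12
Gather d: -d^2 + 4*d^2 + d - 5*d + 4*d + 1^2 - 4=3*d^2 - 3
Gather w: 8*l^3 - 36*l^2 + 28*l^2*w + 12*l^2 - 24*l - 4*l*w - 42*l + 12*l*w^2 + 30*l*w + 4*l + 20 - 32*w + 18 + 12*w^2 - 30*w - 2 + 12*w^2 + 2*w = 8*l^3 - 24*l^2 - 62*l + w^2*(12*l + 24) + w*(28*l^2 + 26*l - 60) + 36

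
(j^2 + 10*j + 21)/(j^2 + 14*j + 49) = (j + 3)/(j + 7)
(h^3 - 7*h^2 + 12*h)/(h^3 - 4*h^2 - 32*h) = (-h^2 + 7*h - 12)/(-h^2 + 4*h + 32)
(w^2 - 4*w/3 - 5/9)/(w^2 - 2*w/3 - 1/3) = (w - 5/3)/(w - 1)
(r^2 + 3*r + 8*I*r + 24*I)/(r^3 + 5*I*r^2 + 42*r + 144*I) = (r + 3)/(r^2 - 3*I*r + 18)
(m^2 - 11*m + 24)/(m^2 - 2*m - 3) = (m - 8)/(m + 1)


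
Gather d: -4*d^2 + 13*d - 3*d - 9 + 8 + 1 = -4*d^2 + 10*d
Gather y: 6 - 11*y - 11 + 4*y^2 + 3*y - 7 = 4*y^2 - 8*y - 12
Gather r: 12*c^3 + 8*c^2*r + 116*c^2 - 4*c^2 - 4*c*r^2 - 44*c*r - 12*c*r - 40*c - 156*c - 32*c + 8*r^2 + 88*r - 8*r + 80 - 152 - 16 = 12*c^3 + 112*c^2 - 228*c + r^2*(8 - 4*c) + r*(8*c^2 - 56*c + 80) - 88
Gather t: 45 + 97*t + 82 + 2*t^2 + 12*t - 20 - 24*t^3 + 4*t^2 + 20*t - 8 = -24*t^3 + 6*t^2 + 129*t + 99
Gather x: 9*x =9*x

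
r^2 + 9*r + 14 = (r + 2)*(r + 7)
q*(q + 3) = q^2 + 3*q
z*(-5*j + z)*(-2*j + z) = 10*j^2*z - 7*j*z^2 + z^3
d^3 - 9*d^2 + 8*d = d*(d - 8)*(d - 1)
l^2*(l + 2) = l^3 + 2*l^2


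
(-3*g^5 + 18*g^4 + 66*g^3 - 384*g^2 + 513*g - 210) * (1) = -3*g^5 + 18*g^4 + 66*g^3 - 384*g^2 + 513*g - 210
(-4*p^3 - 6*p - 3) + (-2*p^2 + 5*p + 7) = -4*p^3 - 2*p^2 - p + 4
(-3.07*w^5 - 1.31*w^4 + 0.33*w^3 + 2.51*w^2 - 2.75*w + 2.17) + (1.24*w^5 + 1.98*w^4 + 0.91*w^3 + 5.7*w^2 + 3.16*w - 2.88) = -1.83*w^5 + 0.67*w^4 + 1.24*w^3 + 8.21*w^2 + 0.41*w - 0.71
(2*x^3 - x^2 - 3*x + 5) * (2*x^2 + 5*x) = 4*x^5 + 8*x^4 - 11*x^3 - 5*x^2 + 25*x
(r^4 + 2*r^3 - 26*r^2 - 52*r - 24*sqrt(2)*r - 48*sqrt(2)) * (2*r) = 2*r^5 + 4*r^4 - 52*r^3 - 104*r^2 - 48*sqrt(2)*r^2 - 96*sqrt(2)*r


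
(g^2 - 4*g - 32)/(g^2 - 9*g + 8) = (g + 4)/(g - 1)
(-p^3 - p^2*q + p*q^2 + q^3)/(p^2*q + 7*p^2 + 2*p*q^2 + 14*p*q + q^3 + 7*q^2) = (-p + q)/(q + 7)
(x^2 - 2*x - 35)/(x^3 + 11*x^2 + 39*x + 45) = (x - 7)/(x^2 + 6*x + 9)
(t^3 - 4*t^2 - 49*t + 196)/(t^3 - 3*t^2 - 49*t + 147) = (t - 4)/(t - 3)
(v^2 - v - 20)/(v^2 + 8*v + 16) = (v - 5)/(v + 4)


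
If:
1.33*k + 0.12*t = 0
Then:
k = -0.0902255639097744*t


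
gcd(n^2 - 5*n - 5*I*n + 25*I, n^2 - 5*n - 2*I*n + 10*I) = n - 5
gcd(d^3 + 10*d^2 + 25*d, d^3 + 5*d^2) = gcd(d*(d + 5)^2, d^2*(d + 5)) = d^2 + 5*d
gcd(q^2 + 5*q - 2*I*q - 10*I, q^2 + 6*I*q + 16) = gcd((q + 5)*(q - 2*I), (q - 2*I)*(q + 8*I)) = q - 2*I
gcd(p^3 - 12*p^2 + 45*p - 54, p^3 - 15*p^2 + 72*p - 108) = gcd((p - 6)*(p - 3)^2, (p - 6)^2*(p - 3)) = p^2 - 9*p + 18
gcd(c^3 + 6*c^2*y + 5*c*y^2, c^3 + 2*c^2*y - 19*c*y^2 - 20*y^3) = c^2 + 6*c*y + 5*y^2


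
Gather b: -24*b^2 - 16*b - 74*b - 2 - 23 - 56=-24*b^2 - 90*b - 81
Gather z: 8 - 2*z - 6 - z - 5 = -3*z - 3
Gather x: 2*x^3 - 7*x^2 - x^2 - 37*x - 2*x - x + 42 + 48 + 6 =2*x^3 - 8*x^2 - 40*x + 96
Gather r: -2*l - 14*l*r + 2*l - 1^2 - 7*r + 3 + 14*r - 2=r*(7 - 14*l)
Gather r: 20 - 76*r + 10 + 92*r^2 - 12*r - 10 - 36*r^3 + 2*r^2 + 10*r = -36*r^3 + 94*r^2 - 78*r + 20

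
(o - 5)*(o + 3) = o^2 - 2*o - 15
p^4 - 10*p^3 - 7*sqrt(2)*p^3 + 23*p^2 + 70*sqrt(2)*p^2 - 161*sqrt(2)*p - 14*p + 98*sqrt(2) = (p - 7)*(p - 2)*(p - 1)*(p - 7*sqrt(2))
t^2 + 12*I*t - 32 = (t + 4*I)*(t + 8*I)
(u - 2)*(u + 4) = u^2 + 2*u - 8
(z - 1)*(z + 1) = z^2 - 1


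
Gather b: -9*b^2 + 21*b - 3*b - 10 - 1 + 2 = -9*b^2 + 18*b - 9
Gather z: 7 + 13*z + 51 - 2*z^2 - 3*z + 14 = -2*z^2 + 10*z + 72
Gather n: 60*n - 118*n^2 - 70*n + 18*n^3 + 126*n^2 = 18*n^3 + 8*n^2 - 10*n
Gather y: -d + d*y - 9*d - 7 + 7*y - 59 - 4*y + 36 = -10*d + y*(d + 3) - 30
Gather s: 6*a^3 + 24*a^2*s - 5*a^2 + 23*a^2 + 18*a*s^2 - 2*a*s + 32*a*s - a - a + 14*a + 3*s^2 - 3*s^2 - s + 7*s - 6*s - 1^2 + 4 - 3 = 6*a^3 + 18*a^2 + 18*a*s^2 + 12*a + s*(24*a^2 + 30*a)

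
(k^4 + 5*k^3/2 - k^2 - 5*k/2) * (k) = k^5 + 5*k^4/2 - k^3 - 5*k^2/2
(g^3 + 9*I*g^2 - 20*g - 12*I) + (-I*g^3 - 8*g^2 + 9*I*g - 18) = g^3 - I*g^3 - 8*g^2 + 9*I*g^2 - 20*g + 9*I*g - 18 - 12*I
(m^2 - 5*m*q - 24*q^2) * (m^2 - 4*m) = m^4 - 5*m^3*q - 4*m^3 - 24*m^2*q^2 + 20*m^2*q + 96*m*q^2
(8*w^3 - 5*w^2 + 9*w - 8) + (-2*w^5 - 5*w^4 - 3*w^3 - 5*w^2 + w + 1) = -2*w^5 - 5*w^4 + 5*w^3 - 10*w^2 + 10*w - 7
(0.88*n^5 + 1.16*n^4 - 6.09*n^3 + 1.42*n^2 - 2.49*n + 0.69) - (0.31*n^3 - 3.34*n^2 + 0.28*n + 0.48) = 0.88*n^5 + 1.16*n^4 - 6.4*n^3 + 4.76*n^2 - 2.77*n + 0.21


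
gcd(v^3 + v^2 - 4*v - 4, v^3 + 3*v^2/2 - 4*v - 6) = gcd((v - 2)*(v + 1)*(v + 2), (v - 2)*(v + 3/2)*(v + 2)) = v^2 - 4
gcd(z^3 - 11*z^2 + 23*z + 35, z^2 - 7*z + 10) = z - 5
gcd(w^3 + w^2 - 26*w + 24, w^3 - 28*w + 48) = w^2 + 2*w - 24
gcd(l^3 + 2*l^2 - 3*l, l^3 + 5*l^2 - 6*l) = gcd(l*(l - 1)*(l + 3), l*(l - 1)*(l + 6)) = l^2 - l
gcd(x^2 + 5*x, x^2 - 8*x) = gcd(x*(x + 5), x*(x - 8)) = x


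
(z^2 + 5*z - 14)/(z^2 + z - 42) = (z - 2)/(z - 6)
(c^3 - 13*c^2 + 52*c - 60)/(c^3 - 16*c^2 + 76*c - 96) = (c - 5)/(c - 8)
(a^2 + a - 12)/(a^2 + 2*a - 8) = (a - 3)/(a - 2)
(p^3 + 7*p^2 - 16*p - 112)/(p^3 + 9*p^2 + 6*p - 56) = (p - 4)/(p - 2)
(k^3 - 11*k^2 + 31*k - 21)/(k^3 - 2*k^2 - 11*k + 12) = (k^2 - 10*k + 21)/(k^2 - k - 12)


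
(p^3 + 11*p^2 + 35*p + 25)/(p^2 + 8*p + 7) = (p^2 + 10*p + 25)/(p + 7)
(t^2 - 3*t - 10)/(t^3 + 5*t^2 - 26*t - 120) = (t + 2)/(t^2 + 10*t + 24)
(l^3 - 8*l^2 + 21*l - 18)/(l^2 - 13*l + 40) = (l^3 - 8*l^2 + 21*l - 18)/(l^2 - 13*l + 40)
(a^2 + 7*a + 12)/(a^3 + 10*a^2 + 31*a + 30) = (a + 4)/(a^2 + 7*a + 10)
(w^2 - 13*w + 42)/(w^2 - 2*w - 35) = (w - 6)/(w + 5)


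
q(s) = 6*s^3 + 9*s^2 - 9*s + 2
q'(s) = 18*s^2 + 18*s - 9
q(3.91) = 463.06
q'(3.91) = 336.57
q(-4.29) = -267.47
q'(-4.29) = 245.05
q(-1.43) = 15.73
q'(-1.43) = 2.07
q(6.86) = 2300.77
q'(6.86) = 961.55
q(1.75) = 45.97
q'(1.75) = 77.62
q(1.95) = 63.16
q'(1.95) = 94.54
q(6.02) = 1582.99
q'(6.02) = 751.69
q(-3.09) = -61.28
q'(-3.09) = 107.25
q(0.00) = 2.00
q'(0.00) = -9.00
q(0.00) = 2.00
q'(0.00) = -9.00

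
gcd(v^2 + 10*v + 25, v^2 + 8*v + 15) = v + 5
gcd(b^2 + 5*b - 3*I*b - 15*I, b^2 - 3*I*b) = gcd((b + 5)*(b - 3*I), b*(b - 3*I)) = b - 3*I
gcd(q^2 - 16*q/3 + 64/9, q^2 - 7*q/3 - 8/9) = q - 8/3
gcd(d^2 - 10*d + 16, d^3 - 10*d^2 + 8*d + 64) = d - 8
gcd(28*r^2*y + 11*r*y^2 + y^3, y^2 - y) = y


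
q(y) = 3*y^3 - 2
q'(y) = 9*y^2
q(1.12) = 2.21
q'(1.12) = 11.29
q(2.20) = 29.94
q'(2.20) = 43.56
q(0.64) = -1.21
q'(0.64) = 3.69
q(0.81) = -0.41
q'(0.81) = 5.90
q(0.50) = -1.62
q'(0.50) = 2.25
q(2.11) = 26.18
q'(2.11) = 40.07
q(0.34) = -1.88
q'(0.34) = 1.04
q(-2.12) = -30.58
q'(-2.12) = 40.45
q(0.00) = -2.00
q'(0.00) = 0.00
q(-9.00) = -2189.00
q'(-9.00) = 729.00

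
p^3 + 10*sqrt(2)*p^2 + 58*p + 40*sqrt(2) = (p + sqrt(2))*(p + 4*sqrt(2))*(p + 5*sqrt(2))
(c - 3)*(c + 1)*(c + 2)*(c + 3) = c^4 + 3*c^3 - 7*c^2 - 27*c - 18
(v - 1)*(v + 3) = v^2 + 2*v - 3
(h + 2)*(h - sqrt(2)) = h^2 - sqrt(2)*h + 2*h - 2*sqrt(2)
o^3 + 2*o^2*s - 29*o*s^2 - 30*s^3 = (o - 5*s)*(o + s)*(o + 6*s)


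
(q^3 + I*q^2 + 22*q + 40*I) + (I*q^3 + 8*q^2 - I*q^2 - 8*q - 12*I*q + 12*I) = q^3 + I*q^3 + 8*q^2 + 14*q - 12*I*q + 52*I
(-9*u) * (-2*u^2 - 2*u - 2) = 18*u^3 + 18*u^2 + 18*u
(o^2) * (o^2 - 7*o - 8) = o^4 - 7*o^3 - 8*o^2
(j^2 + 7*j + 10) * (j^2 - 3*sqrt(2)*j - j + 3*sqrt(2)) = j^4 - 3*sqrt(2)*j^3 + 6*j^3 - 18*sqrt(2)*j^2 + 3*j^2 - 9*sqrt(2)*j - 10*j + 30*sqrt(2)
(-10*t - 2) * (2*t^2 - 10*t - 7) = -20*t^3 + 96*t^2 + 90*t + 14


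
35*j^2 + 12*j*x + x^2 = (5*j + x)*(7*j + x)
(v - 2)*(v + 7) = v^2 + 5*v - 14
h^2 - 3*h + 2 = (h - 2)*(h - 1)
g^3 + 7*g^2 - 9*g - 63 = (g - 3)*(g + 3)*(g + 7)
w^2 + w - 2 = (w - 1)*(w + 2)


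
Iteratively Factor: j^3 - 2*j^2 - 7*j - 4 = (j + 1)*(j^2 - 3*j - 4) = (j + 1)^2*(j - 4)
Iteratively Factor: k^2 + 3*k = (k)*(k + 3)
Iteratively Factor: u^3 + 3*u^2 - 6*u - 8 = (u + 1)*(u^2 + 2*u - 8) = (u + 1)*(u + 4)*(u - 2)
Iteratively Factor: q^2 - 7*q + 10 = (q - 5)*(q - 2)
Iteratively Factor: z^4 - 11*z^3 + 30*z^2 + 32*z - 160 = (z - 4)*(z^3 - 7*z^2 + 2*z + 40) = (z - 4)^2*(z^2 - 3*z - 10) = (z - 5)*(z - 4)^2*(z + 2)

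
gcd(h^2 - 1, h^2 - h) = h - 1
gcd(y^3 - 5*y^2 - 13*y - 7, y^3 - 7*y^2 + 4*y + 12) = y + 1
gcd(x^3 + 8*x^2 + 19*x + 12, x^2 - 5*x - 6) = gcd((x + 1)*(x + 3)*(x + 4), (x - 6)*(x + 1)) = x + 1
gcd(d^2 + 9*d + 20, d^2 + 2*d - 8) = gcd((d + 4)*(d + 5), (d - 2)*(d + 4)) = d + 4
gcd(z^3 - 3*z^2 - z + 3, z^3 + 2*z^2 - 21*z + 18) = z^2 - 4*z + 3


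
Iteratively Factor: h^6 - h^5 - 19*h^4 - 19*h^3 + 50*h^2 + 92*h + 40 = (h - 2)*(h^5 + h^4 - 17*h^3 - 53*h^2 - 56*h - 20) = (h - 5)*(h - 2)*(h^4 + 6*h^3 + 13*h^2 + 12*h + 4) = (h - 5)*(h - 2)*(h + 1)*(h^3 + 5*h^2 + 8*h + 4) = (h - 5)*(h - 2)*(h + 1)*(h + 2)*(h^2 + 3*h + 2) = (h - 5)*(h - 2)*(h + 1)*(h + 2)^2*(h + 1)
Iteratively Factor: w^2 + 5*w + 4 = (w + 1)*(w + 4)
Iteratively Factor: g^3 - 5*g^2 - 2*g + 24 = (g - 3)*(g^2 - 2*g - 8) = (g - 3)*(g + 2)*(g - 4)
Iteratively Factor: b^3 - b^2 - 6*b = (b + 2)*(b^2 - 3*b) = b*(b + 2)*(b - 3)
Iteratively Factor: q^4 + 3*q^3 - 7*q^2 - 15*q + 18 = (q - 1)*(q^3 + 4*q^2 - 3*q - 18) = (q - 2)*(q - 1)*(q^2 + 6*q + 9) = (q - 2)*(q - 1)*(q + 3)*(q + 3)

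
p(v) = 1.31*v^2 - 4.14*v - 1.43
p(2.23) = -4.15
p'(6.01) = 11.61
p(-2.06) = 12.66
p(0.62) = -3.49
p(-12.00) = 236.89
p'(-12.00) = -35.58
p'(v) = 2.62*v - 4.14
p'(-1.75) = -8.72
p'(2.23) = 1.70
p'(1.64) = 0.16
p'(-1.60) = -8.33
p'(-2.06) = -9.54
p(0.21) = -2.24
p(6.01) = 21.01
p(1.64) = -4.70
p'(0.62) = -2.52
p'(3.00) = 3.72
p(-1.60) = 8.55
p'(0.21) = -3.59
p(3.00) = -2.06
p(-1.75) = 9.83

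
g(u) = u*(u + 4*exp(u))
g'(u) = u*(4*exp(u) + 1) + u + 4*exp(u)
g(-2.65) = 6.27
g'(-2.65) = -5.77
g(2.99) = 246.77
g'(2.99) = 323.36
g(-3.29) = 10.33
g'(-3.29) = -6.92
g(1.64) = 36.51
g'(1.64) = 57.72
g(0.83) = 8.30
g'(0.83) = 18.45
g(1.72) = 41.38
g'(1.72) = 64.20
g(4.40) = 1452.90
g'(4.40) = 1768.14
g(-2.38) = 4.78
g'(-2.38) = -5.27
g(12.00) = 7812373.99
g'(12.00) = 8463273.15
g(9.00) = 291792.02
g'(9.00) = 324141.36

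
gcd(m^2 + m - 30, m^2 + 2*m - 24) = m + 6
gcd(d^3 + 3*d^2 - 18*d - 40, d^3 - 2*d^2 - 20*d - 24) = d + 2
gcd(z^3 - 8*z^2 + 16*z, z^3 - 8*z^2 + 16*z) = z^3 - 8*z^2 + 16*z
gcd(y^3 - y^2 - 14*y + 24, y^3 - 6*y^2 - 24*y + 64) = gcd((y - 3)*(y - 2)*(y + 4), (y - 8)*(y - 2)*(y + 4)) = y^2 + 2*y - 8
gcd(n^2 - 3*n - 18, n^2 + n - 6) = n + 3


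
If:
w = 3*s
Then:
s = w/3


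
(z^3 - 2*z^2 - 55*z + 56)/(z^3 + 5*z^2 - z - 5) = (z^2 - z - 56)/(z^2 + 6*z + 5)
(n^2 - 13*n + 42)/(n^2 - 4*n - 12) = (n - 7)/(n + 2)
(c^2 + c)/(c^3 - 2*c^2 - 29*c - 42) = c*(c + 1)/(c^3 - 2*c^2 - 29*c - 42)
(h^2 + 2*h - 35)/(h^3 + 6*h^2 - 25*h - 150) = (h + 7)/(h^2 + 11*h + 30)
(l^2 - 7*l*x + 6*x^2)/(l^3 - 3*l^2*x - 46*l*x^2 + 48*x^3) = (-l + 6*x)/(-l^2 + 2*l*x + 48*x^2)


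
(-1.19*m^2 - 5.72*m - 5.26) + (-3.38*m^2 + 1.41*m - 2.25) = -4.57*m^2 - 4.31*m - 7.51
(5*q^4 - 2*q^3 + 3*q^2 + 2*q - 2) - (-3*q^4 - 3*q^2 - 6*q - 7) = 8*q^4 - 2*q^3 + 6*q^2 + 8*q + 5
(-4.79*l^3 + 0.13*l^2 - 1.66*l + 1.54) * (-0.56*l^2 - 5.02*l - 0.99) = 2.6824*l^5 + 23.973*l^4 + 5.0191*l^3 + 7.3421*l^2 - 6.0874*l - 1.5246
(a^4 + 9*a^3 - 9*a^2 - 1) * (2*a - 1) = 2*a^5 + 17*a^4 - 27*a^3 + 9*a^2 - 2*a + 1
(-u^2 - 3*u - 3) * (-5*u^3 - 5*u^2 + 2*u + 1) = 5*u^5 + 20*u^4 + 28*u^3 + 8*u^2 - 9*u - 3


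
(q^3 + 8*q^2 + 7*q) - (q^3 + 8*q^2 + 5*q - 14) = 2*q + 14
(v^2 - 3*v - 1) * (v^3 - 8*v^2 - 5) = v^5 - 11*v^4 + 23*v^3 + 3*v^2 + 15*v + 5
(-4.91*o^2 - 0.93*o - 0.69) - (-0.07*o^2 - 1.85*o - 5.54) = -4.84*o^2 + 0.92*o + 4.85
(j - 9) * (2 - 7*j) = -7*j^2 + 65*j - 18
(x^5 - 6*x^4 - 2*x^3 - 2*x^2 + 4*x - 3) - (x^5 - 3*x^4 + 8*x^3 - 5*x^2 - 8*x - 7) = -3*x^4 - 10*x^3 + 3*x^2 + 12*x + 4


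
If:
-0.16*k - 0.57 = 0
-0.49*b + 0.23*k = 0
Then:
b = -1.67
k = -3.56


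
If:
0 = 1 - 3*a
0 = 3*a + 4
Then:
No Solution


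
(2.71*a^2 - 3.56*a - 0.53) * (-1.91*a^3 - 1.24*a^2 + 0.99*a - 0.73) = -5.1761*a^5 + 3.4392*a^4 + 8.1096*a^3 - 4.8455*a^2 + 2.0741*a + 0.3869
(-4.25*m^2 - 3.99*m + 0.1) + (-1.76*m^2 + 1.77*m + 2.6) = -6.01*m^2 - 2.22*m + 2.7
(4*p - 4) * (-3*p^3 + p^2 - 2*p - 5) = -12*p^4 + 16*p^3 - 12*p^2 - 12*p + 20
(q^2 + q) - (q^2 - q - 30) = 2*q + 30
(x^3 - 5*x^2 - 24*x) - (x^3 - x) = -5*x^2 - 23*x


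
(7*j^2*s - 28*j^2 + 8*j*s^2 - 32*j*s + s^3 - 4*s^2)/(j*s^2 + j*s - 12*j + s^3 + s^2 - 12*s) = (7*j*s - 28*j + s^2 - 4*s)/(s^2 + s - 12)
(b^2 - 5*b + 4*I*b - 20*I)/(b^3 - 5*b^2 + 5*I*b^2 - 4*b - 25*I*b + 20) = 1/(b + I)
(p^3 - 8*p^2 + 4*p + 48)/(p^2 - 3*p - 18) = (p^2 - 2*p - 8)/(p + 3)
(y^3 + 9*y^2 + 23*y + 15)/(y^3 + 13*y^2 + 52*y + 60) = (y^2 + 4*y + 3)/(y^2 + 8*y + 12)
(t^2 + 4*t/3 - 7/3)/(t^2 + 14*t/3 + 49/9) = 3*(t - 1)/(3*t + 7)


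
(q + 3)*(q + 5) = q^2 + 8*q + 15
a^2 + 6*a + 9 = (a + 3)^2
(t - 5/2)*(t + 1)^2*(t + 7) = t^4 + 13*t^3/2 - 15*t^2/2 - 61*t/2 - 35/2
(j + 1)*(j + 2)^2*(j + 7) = j^4 + 12*j^3 + 43*j^2 + 60*j + 28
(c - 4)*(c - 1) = c^2 - 5*c + 4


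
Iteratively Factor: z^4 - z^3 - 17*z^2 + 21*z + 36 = (z - 3)*(z^3 + 2*z^2 - 11*z - 12) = (z - 3)*(z + 1)*(z^2 + z - 12) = (z - 3)*(z + 1)*(z + 4)*(z - 3)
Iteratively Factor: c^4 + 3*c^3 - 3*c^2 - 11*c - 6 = (c + 3)*(c^3 - 3*c - 2) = (c + 1)*(c + 3)*(c^2 - c - 2) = (c + 1)^2*(c + 3)*(c - 2)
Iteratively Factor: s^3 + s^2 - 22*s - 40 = (s + 2)*(s^2 - s - 20) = (s - 5)*(s + 2)*(s + 4)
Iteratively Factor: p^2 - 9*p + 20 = (p - 5)*(p - 4)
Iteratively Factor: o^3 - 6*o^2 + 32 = (o - 4)*(o^2 - 2*o - 8) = (o - 4)*(o + 2)*(o - 4)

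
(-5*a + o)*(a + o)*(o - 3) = -5*a^2*o + 15*a^2 - 4*a*o^2 + 12*a*o + o^3 - 3*o^2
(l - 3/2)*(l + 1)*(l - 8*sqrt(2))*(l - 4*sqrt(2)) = l^4 - 12*sqrt(2)*l^3 - l^3/2 + 6*sqrt(2)*l^2 + 125*l^2/2 - 32*l + 18*sqrt(2)*l - 96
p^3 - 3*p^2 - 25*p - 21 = (p - 7)*(p + 1)*(p + 3)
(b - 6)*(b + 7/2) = b^2 - 5*b/2 - 21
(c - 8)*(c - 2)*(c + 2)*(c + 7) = c^4 - c^3 - 60*c^2 + 4*c + 224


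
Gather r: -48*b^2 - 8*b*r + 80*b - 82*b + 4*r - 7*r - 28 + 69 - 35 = -48*b^2 - 2*b + r*(-8*b - 3) + 6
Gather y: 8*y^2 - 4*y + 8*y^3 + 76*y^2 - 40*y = 8*y^3 + 84*y^2 - 44*y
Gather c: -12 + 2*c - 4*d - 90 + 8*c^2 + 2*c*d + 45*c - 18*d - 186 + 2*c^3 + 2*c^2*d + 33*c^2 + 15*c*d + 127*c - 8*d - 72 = 2*c^3 + c^2*(2*d + 41) + c*(17*d + 174) - 30*d - 360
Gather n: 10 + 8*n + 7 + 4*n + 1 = 12*n + 18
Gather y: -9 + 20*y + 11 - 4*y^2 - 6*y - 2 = -4*y^2 + 14*y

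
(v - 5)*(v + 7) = v^2 + 2*v - 35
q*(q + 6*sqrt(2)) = q^2 + 6*sqrt(2)*q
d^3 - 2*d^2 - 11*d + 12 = (d - 4)*(d - 1)*(d + 3)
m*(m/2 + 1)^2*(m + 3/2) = m^4/4 + 11*m^3/8 + 5*m^2/2 + 3*m/2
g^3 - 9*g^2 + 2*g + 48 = (g - 8)*(g - 3)*(g + 2)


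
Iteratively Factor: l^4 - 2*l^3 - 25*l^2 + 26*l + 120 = (l + 2)*(l^3 - 4*l^2 - 17*l + 60) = (l - 3)*(l + 2)*(l^2 - l - 20) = (l - 3)*(l + 2)*(l + 4)*(l - 5)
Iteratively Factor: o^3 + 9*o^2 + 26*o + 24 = (o + 3)*(o^2 + 6*o + 8) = (o + 3)*(o + 4)*(o + 2)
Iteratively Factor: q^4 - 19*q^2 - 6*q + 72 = (q - 4)*(q^3 + 4*q^2 - 3*q - 18) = (q - 4)*(q - 2)*(q^2 + 6*q + 9) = (q - 4)*(q - 2)*(q + 3)*(q + 3)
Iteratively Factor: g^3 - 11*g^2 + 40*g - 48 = (g - 3)*(g^2 - 8*g + 16) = (g - 4)*(g - 3)*(g - 4)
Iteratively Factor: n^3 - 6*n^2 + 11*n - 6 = (n - 3)*(n^2 - 3*n + 2) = (n - 3)*(n - 2)*(n - 1)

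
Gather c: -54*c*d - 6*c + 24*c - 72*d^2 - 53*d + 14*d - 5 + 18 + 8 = c*(18 - 54*d) - 72*d^2 - 39*d + 21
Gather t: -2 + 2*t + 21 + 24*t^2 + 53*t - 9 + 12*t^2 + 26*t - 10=36*t^2 + 81*t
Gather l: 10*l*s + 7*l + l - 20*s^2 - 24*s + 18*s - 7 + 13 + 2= l*(10*s + 8) - 20*s^2 - 6*s + 8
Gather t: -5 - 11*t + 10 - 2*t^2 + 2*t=-2*t^2 - 9*t + 5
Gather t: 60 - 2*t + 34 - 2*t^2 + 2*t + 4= 98 - 2*t^2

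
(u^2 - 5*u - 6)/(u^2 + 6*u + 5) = (u - 6)/(u + 5)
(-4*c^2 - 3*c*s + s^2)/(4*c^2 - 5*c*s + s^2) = (c + s)/(-c + s)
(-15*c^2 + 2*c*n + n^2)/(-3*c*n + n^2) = (5*c + n)/n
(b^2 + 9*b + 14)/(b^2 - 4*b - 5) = (b^2 + 9*b + 14)/(b^2 - 4*b - 5)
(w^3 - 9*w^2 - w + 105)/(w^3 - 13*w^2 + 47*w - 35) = (w + 3)/(w - 1)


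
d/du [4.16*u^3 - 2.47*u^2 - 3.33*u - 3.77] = 12.48*u^2 - 4.94*u - 3.33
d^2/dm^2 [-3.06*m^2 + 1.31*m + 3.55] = -6.12000000000000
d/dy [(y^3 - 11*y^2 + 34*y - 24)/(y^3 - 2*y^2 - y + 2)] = (9*y^2 - 52*y + 44)/(y^4 - 2*y^3 - 3*y^2 + 4*y + 4)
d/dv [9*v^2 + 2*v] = 18*v + 2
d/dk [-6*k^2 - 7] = -12*k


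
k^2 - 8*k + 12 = (k - 6)*(k - 2)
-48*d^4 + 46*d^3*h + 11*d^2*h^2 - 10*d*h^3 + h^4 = (-8*d + h)*(-3*d + h)*(-d + h)*(2*d + h)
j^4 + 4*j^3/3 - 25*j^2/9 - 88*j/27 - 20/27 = (j - 5/3)*(j + 1/3)*(j + 2/3)*(j + 2)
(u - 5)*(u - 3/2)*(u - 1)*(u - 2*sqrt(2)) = u^4 - 15*u^3/2 - 2*sqrt(2)*u^3 + 14*u^2 + 15*sqrt(2)*u^2 - 28*sqrt(2)*u - 15*u/2 + 15*sqrt(2)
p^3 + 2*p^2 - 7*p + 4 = (p - 1)^2*(p + 4)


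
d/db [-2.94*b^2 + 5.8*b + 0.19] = 5.8 - 5.88*b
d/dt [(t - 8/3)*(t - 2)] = 2*t - 14/3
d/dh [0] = 0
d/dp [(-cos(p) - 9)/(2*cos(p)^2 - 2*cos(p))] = (-sin(p) + 9*sin(p)/cos(p)^2 - 18*tan(p))/(2*(cos(p) - 1)^2)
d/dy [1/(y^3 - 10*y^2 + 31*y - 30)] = (-3*y^2 + 20*y - 31)/(y^3 - 10*y^2 + 31*y - 30)^2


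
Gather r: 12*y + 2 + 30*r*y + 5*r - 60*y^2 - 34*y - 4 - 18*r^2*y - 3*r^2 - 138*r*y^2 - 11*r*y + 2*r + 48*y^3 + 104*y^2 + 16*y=r^2*(-18*y - 3) + r*(-138*y^2 + 19*y + 7) + 48*y^3 + 44*y^2 - 6*y - 2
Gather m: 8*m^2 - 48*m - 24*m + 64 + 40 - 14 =8*m^2 - 72*m + 90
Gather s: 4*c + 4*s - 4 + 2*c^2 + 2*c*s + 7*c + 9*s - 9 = 2*c^2 + 11*c + s*(2*c + 13) - 13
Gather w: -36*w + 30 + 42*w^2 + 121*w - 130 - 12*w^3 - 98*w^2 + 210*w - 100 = -12*w^3 - 56*w^2 + 295*w - 200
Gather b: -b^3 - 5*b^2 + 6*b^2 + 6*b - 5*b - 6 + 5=-b^3 + b^2 + b - 1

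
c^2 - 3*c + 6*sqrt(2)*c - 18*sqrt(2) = (c - 3)*(c + 6*sqrt(2))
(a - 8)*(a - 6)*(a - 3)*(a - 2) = a^4 - 19*a^3 + 124*a^2 - 324*a + 288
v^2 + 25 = (v - 5*I)*(v + 5*I)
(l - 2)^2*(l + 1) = l^3 - 3*l^2 + 4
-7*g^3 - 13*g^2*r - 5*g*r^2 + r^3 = (-7*g + r)*(g + r)^2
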